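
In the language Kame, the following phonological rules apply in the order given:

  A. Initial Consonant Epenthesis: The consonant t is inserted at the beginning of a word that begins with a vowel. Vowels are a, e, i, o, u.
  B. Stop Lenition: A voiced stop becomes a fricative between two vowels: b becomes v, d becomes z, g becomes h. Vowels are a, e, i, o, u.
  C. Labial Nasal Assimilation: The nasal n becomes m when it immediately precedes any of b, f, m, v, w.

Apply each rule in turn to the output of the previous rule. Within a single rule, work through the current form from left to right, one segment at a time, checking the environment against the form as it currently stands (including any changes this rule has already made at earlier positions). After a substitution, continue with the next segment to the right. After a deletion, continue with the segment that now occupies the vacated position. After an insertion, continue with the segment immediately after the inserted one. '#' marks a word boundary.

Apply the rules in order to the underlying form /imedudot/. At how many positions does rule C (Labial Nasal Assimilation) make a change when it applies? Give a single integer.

A Initial Consonant Epenthesis: [imedudot] → [timedudot]
B Stop Lenition: [timedudot] → [timezuzot]
C Labial Nasal Assimilation: no change — [timezuzot]
Rule C changed 0 position(s).

0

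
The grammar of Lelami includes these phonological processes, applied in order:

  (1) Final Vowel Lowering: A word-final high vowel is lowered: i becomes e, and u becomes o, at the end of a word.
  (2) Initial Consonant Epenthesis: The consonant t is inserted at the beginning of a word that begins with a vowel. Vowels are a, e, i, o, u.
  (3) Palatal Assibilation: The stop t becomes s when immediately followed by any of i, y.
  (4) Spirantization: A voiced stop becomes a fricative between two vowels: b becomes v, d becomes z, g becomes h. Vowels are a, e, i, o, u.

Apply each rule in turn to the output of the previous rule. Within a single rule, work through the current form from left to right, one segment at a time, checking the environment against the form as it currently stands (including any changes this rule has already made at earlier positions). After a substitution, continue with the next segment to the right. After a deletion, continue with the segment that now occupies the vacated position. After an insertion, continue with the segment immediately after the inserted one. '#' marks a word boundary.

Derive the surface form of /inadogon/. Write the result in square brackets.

(1) Final Vowel Lowering: no change — [inadogon]
(2) Initial Consonant Epenthesis: [inadogon] → [tinadogon]
(3) Palatal Assibilation: [tinadogon] → [sinadogon]
(4) Spirantization: [sinadogon] → [sinazohon]

[sinazohon]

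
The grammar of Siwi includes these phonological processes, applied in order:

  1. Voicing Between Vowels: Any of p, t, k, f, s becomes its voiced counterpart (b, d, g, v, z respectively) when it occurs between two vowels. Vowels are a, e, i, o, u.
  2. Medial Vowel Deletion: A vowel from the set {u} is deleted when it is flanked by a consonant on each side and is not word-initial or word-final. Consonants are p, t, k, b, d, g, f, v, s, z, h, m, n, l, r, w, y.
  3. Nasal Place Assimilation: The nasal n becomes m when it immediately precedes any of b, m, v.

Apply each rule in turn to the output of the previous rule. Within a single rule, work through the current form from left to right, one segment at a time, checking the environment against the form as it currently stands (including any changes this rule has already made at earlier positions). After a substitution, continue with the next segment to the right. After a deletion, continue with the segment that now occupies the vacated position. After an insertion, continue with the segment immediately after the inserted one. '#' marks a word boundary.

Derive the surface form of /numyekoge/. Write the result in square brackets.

[mmyegoge]

1 Voicing Between Vowels: [numyekoge] → [numyegoge]
2 Medial Vowel Deletion: [numyegoge] → [nmyegoge]
3 Nasal Place Assimilation: [nmyegoge] → [mmyegoge]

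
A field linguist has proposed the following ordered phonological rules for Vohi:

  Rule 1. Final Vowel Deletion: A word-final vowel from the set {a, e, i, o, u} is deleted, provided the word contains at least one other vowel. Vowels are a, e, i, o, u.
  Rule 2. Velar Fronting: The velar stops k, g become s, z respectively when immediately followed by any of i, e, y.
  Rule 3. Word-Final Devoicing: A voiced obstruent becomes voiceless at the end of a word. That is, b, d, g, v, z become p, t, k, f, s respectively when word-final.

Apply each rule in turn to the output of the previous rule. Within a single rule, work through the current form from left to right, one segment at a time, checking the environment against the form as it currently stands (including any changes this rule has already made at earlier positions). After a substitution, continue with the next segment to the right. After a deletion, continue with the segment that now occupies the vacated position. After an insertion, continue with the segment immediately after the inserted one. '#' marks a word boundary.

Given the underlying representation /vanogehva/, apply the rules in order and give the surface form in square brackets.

[vanozehf]

Rule 1 Final Vowel Deletion: [vanogehva] → [vanogehv]
Rule 2 Velar Fronting: [vanogehv] → [vanozehv]
Rule 3 Word-Final Devoicing: [vanozehv] → [vanozehf]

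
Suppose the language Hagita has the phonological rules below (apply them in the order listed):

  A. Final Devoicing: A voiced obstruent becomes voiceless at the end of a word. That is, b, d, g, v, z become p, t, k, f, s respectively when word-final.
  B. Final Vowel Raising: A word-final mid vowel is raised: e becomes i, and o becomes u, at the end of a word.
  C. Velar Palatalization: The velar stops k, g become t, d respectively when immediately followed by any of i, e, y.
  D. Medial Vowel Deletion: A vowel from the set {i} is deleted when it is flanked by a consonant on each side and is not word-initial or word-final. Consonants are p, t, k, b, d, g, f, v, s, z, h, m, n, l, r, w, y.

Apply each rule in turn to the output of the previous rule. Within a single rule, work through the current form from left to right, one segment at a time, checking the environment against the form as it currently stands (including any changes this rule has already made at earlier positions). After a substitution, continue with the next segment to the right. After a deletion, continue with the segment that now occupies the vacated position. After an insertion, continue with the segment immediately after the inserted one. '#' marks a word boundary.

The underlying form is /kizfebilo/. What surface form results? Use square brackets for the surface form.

[tzfeblu]

A Final Devoicing: no change — [kizfebilo]
B Final Vowel Raising: [kizfebilo] → [kizfebilu]
C Velar Palatalization: [kizfebilu] → [tizfebilu]
D Medial Vowel Deletion: [tizfebilu] → [tzfeblu]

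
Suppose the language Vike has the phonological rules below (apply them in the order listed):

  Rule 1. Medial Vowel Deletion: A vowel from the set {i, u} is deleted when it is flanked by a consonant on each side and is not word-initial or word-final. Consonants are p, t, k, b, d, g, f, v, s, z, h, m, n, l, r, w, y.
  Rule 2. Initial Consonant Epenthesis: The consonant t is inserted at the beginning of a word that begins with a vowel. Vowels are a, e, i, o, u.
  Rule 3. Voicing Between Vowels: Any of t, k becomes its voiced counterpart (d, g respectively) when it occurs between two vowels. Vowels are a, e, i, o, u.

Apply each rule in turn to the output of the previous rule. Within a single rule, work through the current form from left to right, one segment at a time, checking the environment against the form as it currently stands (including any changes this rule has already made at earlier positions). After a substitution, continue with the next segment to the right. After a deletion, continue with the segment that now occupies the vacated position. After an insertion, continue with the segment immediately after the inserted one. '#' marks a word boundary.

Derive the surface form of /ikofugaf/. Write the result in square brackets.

[tigofgaf]

Rule 1 Medial Vowel Deletion: [ikofugaf] → [ikofgaf]
Rule 2 Initial Consonant Epenthesis: [ikofgaf] → [tikofgaf]
Rule 3 Voicing Between Vowels: [tikofgaf] → [tigofgaf]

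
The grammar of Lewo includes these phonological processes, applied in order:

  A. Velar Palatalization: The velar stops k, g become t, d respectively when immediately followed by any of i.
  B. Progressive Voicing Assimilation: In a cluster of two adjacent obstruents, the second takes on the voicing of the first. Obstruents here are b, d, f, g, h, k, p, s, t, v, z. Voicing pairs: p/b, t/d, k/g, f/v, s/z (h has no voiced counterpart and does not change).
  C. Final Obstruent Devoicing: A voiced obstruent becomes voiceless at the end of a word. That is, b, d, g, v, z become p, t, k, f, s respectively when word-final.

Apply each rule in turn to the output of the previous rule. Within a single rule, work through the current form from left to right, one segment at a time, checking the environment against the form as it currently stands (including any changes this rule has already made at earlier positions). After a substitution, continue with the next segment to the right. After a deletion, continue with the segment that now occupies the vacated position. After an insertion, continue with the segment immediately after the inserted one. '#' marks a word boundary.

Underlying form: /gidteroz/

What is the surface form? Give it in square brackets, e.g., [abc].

A Velar Palatalization: [gidteroz] → [didteroz]
B Progressive Voicing Assimilation: [didteroz] → [didderoz]
C Final Obstruent Devoicing: [didderoz] → [didderos]

[didderos]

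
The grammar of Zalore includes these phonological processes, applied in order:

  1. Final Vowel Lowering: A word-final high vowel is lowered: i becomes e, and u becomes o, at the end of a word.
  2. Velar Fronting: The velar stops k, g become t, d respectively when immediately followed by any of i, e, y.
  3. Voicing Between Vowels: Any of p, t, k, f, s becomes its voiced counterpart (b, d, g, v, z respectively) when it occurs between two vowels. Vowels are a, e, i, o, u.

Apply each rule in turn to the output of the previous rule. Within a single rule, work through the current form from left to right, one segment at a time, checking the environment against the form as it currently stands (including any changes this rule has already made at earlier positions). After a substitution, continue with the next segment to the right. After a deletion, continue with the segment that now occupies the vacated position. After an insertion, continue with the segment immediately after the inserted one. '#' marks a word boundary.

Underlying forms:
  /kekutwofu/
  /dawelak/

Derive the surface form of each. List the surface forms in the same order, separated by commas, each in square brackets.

[tegutwovo], [dawelak]

/kekutwofu/:
  1 Final Vowel Lowering: [kekutwofu] → [kekutwofo]
  2 Velar Fronting: [kekutwofo] → [tekutwofo]
  3 Voicing Between Vowels: [tekutwofo] → [tegutwovo]
/dawelak/:
  1 Final Vowel Lowering: no change — [dawelak]
  2 Velar Fronting: no change — [dawelak]
  3 Voicing Between Vowels: no change — [dawelak]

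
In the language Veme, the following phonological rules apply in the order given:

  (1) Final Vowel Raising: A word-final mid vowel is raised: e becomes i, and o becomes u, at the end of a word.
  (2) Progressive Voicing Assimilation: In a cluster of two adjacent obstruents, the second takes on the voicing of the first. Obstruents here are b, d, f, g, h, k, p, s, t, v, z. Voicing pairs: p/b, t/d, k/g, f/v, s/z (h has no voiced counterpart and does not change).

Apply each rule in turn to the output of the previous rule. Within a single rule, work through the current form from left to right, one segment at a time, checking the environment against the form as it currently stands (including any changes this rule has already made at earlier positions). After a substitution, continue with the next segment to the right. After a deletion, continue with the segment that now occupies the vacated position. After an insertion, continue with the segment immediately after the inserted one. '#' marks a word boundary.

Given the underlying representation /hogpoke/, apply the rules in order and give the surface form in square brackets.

[hogboki]

(1) Final Vowel Raising: [hogpoke] → [hogpoki]
(2) Progressive Voicing Assimilation: [hogpoki] → [hogboki]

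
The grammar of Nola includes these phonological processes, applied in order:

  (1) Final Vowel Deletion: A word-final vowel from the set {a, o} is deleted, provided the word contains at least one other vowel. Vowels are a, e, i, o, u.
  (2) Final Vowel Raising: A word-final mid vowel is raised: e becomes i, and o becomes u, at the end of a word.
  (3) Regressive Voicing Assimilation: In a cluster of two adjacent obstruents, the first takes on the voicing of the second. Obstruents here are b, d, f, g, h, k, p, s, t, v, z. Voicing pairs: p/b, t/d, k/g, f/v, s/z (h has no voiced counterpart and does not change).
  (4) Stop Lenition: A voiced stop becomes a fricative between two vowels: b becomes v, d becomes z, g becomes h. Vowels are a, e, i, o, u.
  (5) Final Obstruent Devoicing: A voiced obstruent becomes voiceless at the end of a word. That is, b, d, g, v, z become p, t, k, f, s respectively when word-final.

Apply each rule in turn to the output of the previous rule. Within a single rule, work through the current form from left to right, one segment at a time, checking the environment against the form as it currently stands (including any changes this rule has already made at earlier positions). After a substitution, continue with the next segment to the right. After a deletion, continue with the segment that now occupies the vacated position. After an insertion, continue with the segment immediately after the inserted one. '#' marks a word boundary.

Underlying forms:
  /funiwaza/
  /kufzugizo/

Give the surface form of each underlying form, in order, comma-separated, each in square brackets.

/funiwaza/:
  (1) Final Vowel Deletion: [funiwaza] → [funiwaz]
  (2) Final Vowel Raising: no change — [funiwaz]
  (3) Regressive Voicing Assimilation: no change — [funiwaz]
  (4) Stop Lenition: no change — [funiwaz]
  (5) Final Obstruent Devoicing: [funiwaz] → [funiwas]
/kufzugizo/:
  (1) Final Vowel Deletion: [kufzugizo] → [kufzugiz]
  (2) Final Vowel Raising: no change — [kufzugiz]
  (3) Regressive Voicing Assimilation: [kufzugiz] → [kuvzugiz]
  (4) Stop Lenition: [kuvzugiz] → [kuvzuhiz]
  (5) Final Obstruent Devoicing: [kuvzuhiz] → [kuvzuhis]

[funiwas], [kuvzuhis]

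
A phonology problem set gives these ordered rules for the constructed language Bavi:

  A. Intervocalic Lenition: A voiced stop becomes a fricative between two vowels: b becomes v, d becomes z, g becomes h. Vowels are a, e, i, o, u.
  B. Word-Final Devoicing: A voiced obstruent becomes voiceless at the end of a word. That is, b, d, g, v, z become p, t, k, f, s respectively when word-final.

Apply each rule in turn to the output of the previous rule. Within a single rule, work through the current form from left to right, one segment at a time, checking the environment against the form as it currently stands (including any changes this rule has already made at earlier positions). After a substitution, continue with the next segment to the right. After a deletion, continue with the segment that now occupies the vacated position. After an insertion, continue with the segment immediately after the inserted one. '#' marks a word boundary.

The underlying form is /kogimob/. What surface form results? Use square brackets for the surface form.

[kohimop]

A Intervocalic Lenition: [kogimob] → [kohimob]
B Word-Final Devoicing: [kohimob] → [kohimop]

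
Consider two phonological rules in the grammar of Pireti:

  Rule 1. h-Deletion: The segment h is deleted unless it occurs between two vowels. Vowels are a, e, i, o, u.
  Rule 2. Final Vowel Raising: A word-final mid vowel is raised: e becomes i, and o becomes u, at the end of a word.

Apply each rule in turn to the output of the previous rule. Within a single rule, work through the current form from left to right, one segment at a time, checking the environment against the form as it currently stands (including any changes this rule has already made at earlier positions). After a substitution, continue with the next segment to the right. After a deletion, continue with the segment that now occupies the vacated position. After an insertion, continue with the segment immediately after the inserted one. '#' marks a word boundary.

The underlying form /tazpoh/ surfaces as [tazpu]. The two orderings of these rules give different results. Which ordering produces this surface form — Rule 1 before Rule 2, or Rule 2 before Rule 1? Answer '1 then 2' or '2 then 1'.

Order 1 then 2:
  1 h-Deletion: [tazpoh] → [tazpo]
  2 Final Vowel Raising: [tazpo] → [tazpu]
  result: [tazpu]
Order 2 then 1:
  2 Final Vowel Raising: no change — [tazpoh]
  1 h-Deletion: [tazpoh] → [tazpo]
  result: [tazpo]

1 then 2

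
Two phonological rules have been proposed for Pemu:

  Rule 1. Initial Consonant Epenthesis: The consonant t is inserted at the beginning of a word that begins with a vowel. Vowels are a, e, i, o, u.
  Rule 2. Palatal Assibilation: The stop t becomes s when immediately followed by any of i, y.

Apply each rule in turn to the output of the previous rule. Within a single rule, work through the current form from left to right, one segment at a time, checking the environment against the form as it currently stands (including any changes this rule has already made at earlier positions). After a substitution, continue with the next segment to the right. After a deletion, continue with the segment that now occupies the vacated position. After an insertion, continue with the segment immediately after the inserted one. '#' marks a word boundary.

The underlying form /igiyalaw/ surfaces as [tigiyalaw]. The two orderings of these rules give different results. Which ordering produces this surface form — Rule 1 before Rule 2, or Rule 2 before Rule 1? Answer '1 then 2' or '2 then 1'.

Order 1 then 2:
  1 Initial Consonant Epenthesis: [igiyalaw] → [tigiyalaw]
  2 Palatal Assibilation: [tigiyalaw] → [sigiyalaw]
  result: [sigiyalaw]
Order 2 then 1:
  2 Palatal Assibilation: no change — [igiyalaw]
  1 Initial Consonant Epenthesis: [igiyalaw] → [tigiyalaw]
  result: [tigiyalaw]

2 then 1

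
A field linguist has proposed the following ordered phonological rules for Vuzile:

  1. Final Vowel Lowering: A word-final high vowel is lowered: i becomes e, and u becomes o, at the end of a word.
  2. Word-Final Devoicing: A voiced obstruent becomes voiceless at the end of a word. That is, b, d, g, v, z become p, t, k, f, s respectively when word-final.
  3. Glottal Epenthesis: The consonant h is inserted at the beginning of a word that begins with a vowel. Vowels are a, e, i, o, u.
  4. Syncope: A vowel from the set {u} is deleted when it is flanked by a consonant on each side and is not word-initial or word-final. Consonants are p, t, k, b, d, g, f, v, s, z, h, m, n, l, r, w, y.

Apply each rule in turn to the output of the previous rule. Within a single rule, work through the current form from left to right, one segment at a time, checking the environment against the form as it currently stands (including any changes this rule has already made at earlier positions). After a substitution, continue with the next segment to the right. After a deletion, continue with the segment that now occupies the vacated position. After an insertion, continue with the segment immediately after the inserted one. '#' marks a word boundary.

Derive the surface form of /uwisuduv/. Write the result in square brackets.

1 Final Vowel Lowering: no change — [uwisuduv]
2 Word-Final Devoicing: [uwisuduv] → [uwisuduf]
3 Glottal Epenthesis: [uwisuduf] → [huwisuduf]
4 Syncope: [huwisuduf] → [hwisdf]

[hwisdf]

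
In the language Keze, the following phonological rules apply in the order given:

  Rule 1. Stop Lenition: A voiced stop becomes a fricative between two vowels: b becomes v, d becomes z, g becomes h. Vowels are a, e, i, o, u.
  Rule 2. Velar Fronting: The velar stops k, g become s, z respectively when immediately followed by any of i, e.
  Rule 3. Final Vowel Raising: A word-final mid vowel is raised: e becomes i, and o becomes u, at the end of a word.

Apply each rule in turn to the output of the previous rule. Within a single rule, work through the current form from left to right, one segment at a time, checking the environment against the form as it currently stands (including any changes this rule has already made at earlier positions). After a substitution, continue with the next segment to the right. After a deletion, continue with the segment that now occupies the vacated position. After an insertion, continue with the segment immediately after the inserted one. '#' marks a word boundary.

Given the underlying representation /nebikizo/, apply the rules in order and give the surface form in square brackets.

Rule 1 Stop Lenition: [nebikizo] → [nevikizo]
Rule 2 Velar Fronting: [nevikizo] → [nevisizo]
Rule 3 Final Vowel Raising: [nevisizo] → [nevisizu]

[nevisizu]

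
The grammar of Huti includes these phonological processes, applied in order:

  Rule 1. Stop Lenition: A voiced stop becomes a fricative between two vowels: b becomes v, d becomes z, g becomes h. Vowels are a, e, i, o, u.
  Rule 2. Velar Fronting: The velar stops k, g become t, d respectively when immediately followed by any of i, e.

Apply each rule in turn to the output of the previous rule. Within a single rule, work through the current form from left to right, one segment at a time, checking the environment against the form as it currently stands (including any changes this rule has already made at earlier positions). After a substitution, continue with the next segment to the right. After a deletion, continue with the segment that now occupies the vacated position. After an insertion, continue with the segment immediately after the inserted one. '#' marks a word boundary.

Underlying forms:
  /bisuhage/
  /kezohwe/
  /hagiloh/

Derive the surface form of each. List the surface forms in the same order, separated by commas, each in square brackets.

[bisuhahe], [tezohwe], [hahiloh]

/bisuhage/:
  Rule 1 Stop Lenition: [bisuhage] → [bisuhahe]
  Rule 2 Velar Fronting: no change — [bisuhahe]
/kezohwe/:
  Rule 1 Stop Lenition: no change — [kezohwe]
  Rule 2 Velar Fronting: [kezohwe] → [tezohwe]
/hagiloh/:
  Rule 1 Stop Lenition: [hagiloh] → [hahiloh]
  Rule 2 Velar Fronting: no change — [hahiloh]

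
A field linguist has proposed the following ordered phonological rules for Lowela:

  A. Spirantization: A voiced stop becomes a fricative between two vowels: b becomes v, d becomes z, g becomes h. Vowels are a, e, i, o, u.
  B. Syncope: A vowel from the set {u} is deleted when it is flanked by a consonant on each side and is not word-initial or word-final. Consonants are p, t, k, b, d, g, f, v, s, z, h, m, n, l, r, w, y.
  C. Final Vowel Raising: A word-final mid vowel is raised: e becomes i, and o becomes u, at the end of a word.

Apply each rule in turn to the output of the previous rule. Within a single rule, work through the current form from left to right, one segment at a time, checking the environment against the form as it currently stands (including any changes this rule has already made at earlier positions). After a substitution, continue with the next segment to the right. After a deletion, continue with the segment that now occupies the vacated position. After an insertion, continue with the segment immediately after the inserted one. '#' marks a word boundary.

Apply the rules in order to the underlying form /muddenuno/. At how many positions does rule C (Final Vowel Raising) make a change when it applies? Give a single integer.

A Spirantization: no change — [muddenuno]
B Syncope: [muddenuno] → [mddenno]
C Final Vowel Raising: [mddenno] → [mddennu]
Rule C changed 1 position(s).

1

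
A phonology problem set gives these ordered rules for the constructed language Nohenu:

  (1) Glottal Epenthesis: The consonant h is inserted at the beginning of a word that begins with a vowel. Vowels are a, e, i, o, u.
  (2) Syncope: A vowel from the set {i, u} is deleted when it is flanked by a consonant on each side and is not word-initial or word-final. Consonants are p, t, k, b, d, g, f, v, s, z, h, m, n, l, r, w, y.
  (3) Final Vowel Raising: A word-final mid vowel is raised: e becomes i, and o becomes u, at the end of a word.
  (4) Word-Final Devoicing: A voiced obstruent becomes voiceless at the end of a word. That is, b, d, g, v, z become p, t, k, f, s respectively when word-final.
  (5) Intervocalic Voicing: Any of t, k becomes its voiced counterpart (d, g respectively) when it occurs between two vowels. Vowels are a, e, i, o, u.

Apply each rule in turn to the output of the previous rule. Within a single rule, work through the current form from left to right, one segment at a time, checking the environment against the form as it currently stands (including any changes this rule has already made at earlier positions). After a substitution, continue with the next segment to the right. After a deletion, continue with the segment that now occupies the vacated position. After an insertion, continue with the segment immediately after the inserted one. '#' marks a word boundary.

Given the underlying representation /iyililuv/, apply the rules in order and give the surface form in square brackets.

(1) Glottal Epenthesis: [iyililuv] → [hiyililuv]
(2) Syncope: [hiyililuv] → [hyllv]
(3) Final Vowel Raising: no change — [hyllv]
(4) Word-Final Devoicing: [hyllv] → [hyllf]
(5) Intervocalic Voicing: no change — [hyllf]

[hyllf]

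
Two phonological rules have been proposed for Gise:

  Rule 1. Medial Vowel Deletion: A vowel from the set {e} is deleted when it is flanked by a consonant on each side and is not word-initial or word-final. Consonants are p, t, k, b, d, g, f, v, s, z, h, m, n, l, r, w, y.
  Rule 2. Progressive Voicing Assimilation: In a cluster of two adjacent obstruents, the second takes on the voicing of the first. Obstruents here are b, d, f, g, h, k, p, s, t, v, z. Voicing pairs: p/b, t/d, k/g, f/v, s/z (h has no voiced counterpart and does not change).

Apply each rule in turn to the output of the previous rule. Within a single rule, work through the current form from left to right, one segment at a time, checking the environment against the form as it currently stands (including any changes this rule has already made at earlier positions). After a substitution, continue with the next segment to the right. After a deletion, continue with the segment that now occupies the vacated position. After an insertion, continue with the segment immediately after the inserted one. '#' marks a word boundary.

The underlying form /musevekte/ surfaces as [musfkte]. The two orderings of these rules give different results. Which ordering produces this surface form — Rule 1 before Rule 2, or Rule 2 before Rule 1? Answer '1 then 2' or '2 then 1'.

1 then 2

Order 1 then 2:
  1 Medial Vowel Deletion: [musevekte] → [musvkte]
  2 Progressive Voicing Assimilation: [musvkte] → [musfkte]
  result: [musfkte]
Order 2 then 1:
  2 Progressive Voicing Assimilation: no change — [musevekte]
  1 Medial Vowel Deletion: [musevekte] → [musvkte]
  result: [musvkte]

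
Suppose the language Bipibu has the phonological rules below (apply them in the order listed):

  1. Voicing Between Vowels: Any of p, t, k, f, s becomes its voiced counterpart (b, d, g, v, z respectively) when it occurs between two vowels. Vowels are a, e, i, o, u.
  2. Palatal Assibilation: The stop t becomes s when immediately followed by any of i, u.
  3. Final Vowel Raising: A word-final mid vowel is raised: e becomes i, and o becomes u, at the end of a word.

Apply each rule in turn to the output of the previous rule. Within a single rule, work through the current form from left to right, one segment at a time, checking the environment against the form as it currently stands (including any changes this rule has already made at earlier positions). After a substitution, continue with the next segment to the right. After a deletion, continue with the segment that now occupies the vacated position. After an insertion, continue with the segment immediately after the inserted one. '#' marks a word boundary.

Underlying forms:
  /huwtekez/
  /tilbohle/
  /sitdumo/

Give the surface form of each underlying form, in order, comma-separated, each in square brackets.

[huwtegez], [silbohli], [sitdumu]

/huwtekez/:
  1 Voicing Between Vowels: [huwtekez] → [huwtegez]
  2 Palatal Assibilation: no change — [huwtegez]
  3 Final Vowel Raising: no change — [huwtegez]
/tilbohle/:
  1 Voicing Between Vowels: no change — [tilbohle]
  2 Palatal Assibilation: [tilbohle] → [silbohle]
  3 Final Vowel Raising: [silbohle] → [silbohli]
/sitdumo/:
  1 Voicing Between Vowels: no change — [sitdumo]
  2 Palatal Assibilation: no change — [sitdumo]
  3 Final Vowel Raising: [sitdumo] → [sitdumu]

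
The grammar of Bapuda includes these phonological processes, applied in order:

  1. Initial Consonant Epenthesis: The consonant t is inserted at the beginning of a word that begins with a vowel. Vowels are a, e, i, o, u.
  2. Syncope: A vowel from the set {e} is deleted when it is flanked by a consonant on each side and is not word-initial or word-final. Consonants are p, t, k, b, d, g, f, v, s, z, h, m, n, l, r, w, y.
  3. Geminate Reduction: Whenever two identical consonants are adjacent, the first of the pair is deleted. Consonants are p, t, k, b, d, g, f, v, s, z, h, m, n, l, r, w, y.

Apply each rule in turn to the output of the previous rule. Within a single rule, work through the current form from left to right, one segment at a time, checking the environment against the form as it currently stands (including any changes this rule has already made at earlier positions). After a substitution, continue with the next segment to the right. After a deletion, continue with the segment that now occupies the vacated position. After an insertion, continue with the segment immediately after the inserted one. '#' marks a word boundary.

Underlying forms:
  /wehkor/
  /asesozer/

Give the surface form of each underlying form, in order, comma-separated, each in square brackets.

[whkor], [tasozr]

/wehkor/:
  1 Initial Consonant Epenthesis: no change — [wehkor]
  2 Syncope: [wehkor] → [whkor]
  3 Geminate Reduction: no change — [whkor]
/asesozer/:
  1 Initial Consonant Epenthesis: [asesozer] → [tasesozer]
  2 Syncope: [tasesozer] → [tassozr]
  3 Geminate Reduction: [tassozr] → [tasozr]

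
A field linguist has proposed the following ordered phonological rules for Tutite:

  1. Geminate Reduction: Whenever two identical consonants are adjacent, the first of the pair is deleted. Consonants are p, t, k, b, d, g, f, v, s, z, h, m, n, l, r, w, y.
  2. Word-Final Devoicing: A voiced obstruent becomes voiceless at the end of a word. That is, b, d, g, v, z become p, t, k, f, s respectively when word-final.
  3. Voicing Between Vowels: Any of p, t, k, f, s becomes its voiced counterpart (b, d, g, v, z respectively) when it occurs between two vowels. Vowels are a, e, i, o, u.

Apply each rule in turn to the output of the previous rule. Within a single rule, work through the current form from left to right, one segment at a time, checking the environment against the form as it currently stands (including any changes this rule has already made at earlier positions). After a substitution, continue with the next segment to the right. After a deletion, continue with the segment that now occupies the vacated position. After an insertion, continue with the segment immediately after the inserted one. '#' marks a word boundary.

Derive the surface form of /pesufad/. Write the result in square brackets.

[pezuvat]

1 Geminate Reduction: no change — [pesufad]
2 Word-Final Devoicing: [pesufad] → [pesufat]
3 Voicing Between Vowels: [pesufat] → [pezuvat]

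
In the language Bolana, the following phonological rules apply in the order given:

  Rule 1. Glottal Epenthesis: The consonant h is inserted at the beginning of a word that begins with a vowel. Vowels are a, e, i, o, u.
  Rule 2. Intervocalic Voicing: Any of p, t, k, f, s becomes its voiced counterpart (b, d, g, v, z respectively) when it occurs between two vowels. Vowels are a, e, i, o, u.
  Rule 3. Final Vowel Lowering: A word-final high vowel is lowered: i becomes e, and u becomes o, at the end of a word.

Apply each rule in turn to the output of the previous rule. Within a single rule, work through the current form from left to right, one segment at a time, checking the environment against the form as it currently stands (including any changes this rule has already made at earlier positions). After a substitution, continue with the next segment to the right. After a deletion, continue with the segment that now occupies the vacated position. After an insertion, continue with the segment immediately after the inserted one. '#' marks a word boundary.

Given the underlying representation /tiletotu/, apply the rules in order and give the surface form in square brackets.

Rule 1 Glottal Epenthesis: no change — [tiletotu]
Rule 2 Intervocalic Voicing: [tiletotu] → [tiledodu]
Rule 3 Final Vowel Lowering: [tiledodu] → [tiledodo]

[tiledodo]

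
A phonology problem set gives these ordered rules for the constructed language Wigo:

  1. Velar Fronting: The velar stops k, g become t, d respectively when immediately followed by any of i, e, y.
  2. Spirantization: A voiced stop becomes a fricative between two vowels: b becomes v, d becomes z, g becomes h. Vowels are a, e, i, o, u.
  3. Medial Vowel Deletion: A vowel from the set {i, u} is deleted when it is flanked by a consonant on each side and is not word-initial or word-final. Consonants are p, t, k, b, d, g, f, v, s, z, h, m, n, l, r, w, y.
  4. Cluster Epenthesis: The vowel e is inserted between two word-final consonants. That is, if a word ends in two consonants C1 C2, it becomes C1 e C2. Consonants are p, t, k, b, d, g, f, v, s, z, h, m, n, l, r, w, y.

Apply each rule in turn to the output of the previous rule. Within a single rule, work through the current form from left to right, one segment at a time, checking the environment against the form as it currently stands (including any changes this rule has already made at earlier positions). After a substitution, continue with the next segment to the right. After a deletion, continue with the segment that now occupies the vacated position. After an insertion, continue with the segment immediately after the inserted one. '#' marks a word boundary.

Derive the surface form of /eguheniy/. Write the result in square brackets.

[ehheney]

1 Velar Fronting: no change — [eguheniy]
2 Spirantization: [eguheniy] → [ehuheniy]
3 Medial Vowel Deletion: [ehuheniy] → [ehheny]
4 Cluster Epenthesis: [ehheny] → [ehheney]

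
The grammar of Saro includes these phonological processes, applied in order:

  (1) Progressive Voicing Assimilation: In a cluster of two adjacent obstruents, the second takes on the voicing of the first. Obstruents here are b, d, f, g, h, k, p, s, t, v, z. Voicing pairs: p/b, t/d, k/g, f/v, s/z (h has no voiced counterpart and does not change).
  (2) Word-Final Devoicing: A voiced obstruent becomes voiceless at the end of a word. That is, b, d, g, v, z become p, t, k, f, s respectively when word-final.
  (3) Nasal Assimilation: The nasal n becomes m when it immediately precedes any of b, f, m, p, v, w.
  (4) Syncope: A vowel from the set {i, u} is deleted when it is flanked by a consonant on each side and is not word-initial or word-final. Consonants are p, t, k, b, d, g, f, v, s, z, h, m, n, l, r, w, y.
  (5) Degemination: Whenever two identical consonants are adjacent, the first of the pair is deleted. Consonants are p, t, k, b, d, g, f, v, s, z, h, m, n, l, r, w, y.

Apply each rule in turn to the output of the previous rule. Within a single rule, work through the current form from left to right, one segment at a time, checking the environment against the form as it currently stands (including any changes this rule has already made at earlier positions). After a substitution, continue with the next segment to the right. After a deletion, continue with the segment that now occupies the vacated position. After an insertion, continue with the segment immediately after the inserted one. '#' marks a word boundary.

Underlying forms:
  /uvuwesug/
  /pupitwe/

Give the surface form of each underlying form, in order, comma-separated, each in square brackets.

[uvwesk], [ptwe]

/uvuwesug/:
  (1) Progressive Voicing Assimilation: no change — [uvuwesug]
  (2) Word-Final Devoicing: [uvuwesug] → [uvuwesuk]
  (3) Nasal Assimilation: no change — [uvuwesuk]
  (4) Syncope: [uvuwesuk] → [uvwesk]
  (5) Degemination: no change — [uvwesk]
/pupitwe/:
  (1) Progressive Voicing Assimilation: no change — [pupitwe]
  (2) Word-Final Devoicing: no change — [pupitwe]
  (3) Nasal Assimilation: no change — [pupitwe]
  (4) Syncope: [pupitwe] → [pptwe]
  (5) Degemination: [pptwe] → [ptwe]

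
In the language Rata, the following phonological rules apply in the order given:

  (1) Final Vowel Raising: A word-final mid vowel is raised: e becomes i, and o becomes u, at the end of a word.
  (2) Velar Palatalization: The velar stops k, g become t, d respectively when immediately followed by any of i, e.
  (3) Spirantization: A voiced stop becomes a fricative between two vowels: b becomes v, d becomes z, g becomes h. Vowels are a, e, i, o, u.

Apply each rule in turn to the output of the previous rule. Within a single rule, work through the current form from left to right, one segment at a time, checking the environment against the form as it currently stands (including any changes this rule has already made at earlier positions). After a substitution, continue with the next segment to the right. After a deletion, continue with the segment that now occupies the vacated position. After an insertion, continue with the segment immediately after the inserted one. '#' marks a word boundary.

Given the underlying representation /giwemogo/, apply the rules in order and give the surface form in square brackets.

(1) Final Vowel Raising: [giwemogo] → [giwemogu]
(2) Velar Palatalization: [giwemogu] → [diwemogu]
(3) Spirantization: [diwemogu] → [diwemohu]

[diwemohu]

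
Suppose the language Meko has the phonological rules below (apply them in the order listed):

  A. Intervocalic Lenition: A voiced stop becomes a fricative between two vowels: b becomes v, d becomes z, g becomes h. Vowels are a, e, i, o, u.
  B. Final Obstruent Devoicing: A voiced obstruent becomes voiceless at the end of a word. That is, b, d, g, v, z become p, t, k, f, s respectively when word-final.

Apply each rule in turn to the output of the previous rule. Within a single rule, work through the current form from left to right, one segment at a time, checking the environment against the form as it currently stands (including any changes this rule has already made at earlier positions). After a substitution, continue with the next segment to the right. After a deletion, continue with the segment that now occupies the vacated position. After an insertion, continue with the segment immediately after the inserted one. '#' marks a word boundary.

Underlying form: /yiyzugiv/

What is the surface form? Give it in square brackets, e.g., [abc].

A Intervocalic Lenition: [yiyzugiv] → [yiyzuhiv]
B Final Obstruent Devoicing: [yiyzuhiv] → [yiyzuhif]

[yiyzuhif]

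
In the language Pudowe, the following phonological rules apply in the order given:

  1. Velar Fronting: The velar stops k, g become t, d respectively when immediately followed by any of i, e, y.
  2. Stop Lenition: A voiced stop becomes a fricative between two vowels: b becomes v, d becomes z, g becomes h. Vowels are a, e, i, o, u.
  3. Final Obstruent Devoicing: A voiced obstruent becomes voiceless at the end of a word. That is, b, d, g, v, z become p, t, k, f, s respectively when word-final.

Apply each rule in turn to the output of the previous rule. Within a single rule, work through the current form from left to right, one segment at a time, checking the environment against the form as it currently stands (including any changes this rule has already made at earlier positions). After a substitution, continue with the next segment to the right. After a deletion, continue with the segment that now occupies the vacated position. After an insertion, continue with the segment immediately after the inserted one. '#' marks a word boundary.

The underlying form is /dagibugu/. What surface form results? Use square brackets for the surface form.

[dazivuhu]

1 Velar Fronting: [dagibugu] → [dadibugu]
2 Stop Lenition: [dadibugu] → [dazivuhu]
3 Final Obstruent Devoicing: no change — [dazivuhu]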